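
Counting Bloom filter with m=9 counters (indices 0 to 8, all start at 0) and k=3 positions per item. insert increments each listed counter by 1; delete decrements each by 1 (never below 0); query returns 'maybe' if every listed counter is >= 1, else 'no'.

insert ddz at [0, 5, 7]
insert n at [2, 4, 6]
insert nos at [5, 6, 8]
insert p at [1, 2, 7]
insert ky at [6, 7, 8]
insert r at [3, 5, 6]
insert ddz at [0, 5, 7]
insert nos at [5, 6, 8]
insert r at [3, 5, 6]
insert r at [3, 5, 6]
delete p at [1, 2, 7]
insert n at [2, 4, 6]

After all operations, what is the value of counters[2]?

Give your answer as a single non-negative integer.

Step 1: insert ddz at [0, 5, 7] -> counters=[1,0,0,0,0,1,0,1,0]
Step 2: insert n at [2, 4, 6] -> counters=[1,0,1,0,1,1,1,1,0]
Step 3: insert nos at [5, 6, 8] -> counters=[1,0,1,0,1,2,2,1,1]
Step 4: insert p at [1, 2, 7] -> counters=[1,1,2,0,1,2,2,2,1]
Step 5: insert ky at [6, 7, 8] -> counters=[1,1,2,0,1,2,3,3,2]
Step 6: insert r at [3, 5, 6] -> counters=[1,1,2,1,1,3,4,3,2]
Step 7: insert ddz at [0, 5, 7] -> counters=[2,1,2,1,1,4,4,4,2]
Step 8: insert nos at [5, 6, 8] -> counters=[2,1,2,1,1,5,5,4,3]
Step 9: insert r at [3, 5, 6] -> counters=[2,1,2,2,1,6,6,4,3]
Step 10: insert r at [3, 5, 6] -> counters=[2,1,2,3,1,7,7,4,3]
Step 11: delete p at [1, 2, 7] -> counters=[2,0,1,3,1,7,7,3,3]
Step 12: insert n at [2, 4, 6] -> counters=[2,0,2,3,2,7,8,3,3]
Final counters=[2,0,2,3,2,7,8,3,3] -> counters[2]=2

Answer: 2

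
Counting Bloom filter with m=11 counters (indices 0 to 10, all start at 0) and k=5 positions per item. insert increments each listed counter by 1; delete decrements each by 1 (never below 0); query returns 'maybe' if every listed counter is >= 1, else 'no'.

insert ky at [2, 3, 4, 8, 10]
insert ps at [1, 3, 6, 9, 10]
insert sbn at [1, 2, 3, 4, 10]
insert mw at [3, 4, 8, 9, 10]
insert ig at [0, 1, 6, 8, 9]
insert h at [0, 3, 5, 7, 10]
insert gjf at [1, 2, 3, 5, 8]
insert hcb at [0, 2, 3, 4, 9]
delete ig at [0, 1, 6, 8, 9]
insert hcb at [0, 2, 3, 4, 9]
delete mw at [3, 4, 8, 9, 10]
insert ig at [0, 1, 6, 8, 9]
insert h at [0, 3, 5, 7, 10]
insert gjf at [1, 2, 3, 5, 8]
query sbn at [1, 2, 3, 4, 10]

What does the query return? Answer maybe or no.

Step 1: insert ky at [2, 3, 4, 8, 10] -> counters=[0,0,1,1,1,0,0,0,1,0,1]
Step 2: insert ps at [1, 3, 6, 9, 10] -> counters=[0,1,1,2,1,0,1,0,1,1,2]
Step 3: insert sbn at [1, 2, 3, 4, 10] -> counters=[0,2,2,3,2,0,1,0,1,1,3]
Step 4: insert mw at [3, 4, 8, 9, 10] -> counters=[0,2,2,4,3,0,1,0,2,2,4]
Step 5: insert ig at [0, 1, 6, 8, 9] -> counters=[1,3,2,4,3,0,2,0,3,3,4]
Step 6: insert h at [0, 3, 5, 7, 10] -> counters=[2,3,2,5,3,1,2,1,3,3,5]
Step 7: insert gjf at [1, 2, 3, 5, 8] -> counters=[2,4,3,6,3,2,2,1,4,3,5]
Step 8: insert hcb at [0, 2, 3, 4, 9] -> counters=[3,4,4,7,4,2,2,1,4,4,5]
Step 9: delete ig at [0, 1, 6, 8, 9] -> counters=[2,3,4,7,4,2,1,1,3,3,5]
Step 10: insert hcb at [0, 2, 3, 4, 9] -> counters=[3,3,5,8,5,2,1,1,3,4,5]
Step 11: delete mw at [3, 4, 8, 9, 10] -> counters=[3,3,5,7,4,2,1,1,2,3,4]
Step 12: insert ig at [0, 1, 6, 8, 9] -> counters=[4,4,5,7,4,2,2,1,3,4,4]
Step 13: insert h at [0, 3, 5, 7, 10] -> counters=[5,4,5,8,4,3,2,2,3,4,5]
Step 14: insert gjf at [1, 2, 3, 5, 8] -> counters=[5,5,6,9,4,4,2,2,4,4,5]
Query sbn: check counters[1]=5 counters[2]=6 counters[3]=9 counters[4]=4 counters[10]=5 -> maybe

Answer: maybe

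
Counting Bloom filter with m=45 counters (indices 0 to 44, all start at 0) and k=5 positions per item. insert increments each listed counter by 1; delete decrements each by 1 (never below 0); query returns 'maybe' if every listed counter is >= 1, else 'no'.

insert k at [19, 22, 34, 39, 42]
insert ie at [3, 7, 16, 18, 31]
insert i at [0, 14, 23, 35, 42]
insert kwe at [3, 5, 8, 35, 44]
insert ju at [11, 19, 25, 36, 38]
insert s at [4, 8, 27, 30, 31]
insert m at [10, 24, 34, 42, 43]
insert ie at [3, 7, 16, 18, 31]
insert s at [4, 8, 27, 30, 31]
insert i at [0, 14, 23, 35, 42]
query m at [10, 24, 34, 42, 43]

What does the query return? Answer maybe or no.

Answer: maybe

Derivation:
Step 1: insert k at [19, 22, 34, 39, 42] -> counters=[0,0,0,0,0,0,0,0,0,0,0,0,0,0,0,0,0,0,0,1,0,0,1,0,0,0,0,0,0,0,0,0,0,0,1,0,0,0,0,1,0,0,1,0,0]
Step 2: insert ie at [3, 7, 16, 18, 31] -> counters=[0,0,0,1,0,0,0,1,0,0,0,0,0,0,0,0,1,0,1,1,0,0,1,0,0,0,0,0,0,0,0,1,0,0,1,0,0,0,0,1,0,0,1,0,0]
Step 3: insert i at [0, 14, 23, 35, 42] -> counters=[1,0,0,1,0,0,0,1,0,0,0,0,0,0,1,0,1,0,1,1,0,0,1,1,0,0,0,0,0,0,0,1,0,0,1,1,0,0,0,1,0,0,2,0,0]
Step 4: insert kwe at [3, 5, 8, 35, 44] -> counters=[1,0,0,2,0,1,0,1,1,0,0,0,0,0,1,0,1,0,1,1,0,0,1,1,0,0,0,0,0,0,0,1,0,0,1,2,0,0,0,1,0,0,2,0,1]
Step 5: insert ju at [11, 19, 25, 36, 38] -> counters=[1,0,0,2,0,1,0,1,1,0,0,1,0,0,1,0,1,0,1,2,0,0,1,1,0,1,0,0,0,0,0,1,0,0,1,2,1,0,1,1,0,0,2,0,1]
Step 6: insert s at [4, 8, 27, 30, 31] -> counters=[1,0,0,2,1,1,0,1,2,0,0,1,0,0,1,0,1,0,1,2,0,0,1,1,0,1,0,1,0,0,1,2,0,0,1,2,1,0,1,1,0,0,2,0,1]
Step 7: insert m at [10, 24, 34, 42, 43] -> counters=[1,0,0,2,1,1,0,1,2,0,1,1,0,0,1,0,1,0,1,2,0,0,1,1,1,1,0,1,0,0,1,2,0,0,2,2,1,0,1,1,0,0,3,1,1]
Step 8: insert ie at [3, 7, 16, 18, 31] -> counters=[1,0,0,3,1,1,0,2,2,0,1,1,0,0,1,0,2,0,2,2,0,0,1,1,1,1,0,1,0,0,1,3,0,0,2,2,1,0,1,1,0,0,3,1,1]
Step 9: insert s at [4, 8, 27, 30, 31] -> counters=[1,0,0,3,2,1,0,2,3,0,1,1,0,0,1,0,2,0,2,2,0,0,1,1,1,1,0,2,0,0,2,4,0,0,2,2,1,0,1,1,0,0,3,1,1]
Step 10: insert i at [0, 14, 23, 35, 42] -> counters=[2,0,0,3,2,1,0,2,3,0,1,1,0,0,2,0,2,0,2,2,0,0,1,2,1,1,0,2,0,0,2,4,0,0,2,3,1,0,1,1,0,0,4,1,1]
Query m: check counters[10]=1 counters[24]=1 counters[34]=2 counters[42]=4 counters[43]=1 -> maybe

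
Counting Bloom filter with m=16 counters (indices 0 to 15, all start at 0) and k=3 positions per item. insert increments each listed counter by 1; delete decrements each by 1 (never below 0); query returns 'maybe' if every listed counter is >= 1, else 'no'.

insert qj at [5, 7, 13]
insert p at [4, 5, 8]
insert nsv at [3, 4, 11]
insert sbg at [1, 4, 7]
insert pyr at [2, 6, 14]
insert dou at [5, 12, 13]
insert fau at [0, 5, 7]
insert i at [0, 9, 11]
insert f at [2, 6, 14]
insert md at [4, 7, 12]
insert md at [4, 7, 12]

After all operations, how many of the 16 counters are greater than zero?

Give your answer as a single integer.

Step 1: insert qj at [5, 7, 13] -> counters=[0,0,0,0,0,1,0,1,0,0,0,0,0,1,0,0]
Step 2: insert p at [4, 5, 8] -> counters=[0,0,0,0,1,2,0,1,1,0,0,0,0,1,0,0]
Step 3: insert nsv at [3, 4, 11] -> counters=[0,0,0,1,2,2,0,1,1,0,0,1,0,1,0,0]
Step 4: insert sbg at [1, 4, 7] -> counters=[0,1,0,1,3,2,0,2,1,0,0,1,0,1,0,0]
Step 5: insert pyr at [2, 6, 14] -> counters=[0,1,1,1,3,2,1,2,1,0,0,1,0,1,1,0]
Step 6: insert dou at [5, 12, 13] -> counters=[0,1,1,1,3,3,1,2,1,0,0,1,1,2,1,0]
Step 7: insert fau at [0, 5, 7] -> counters=[1,1,1,1,3,4,1,3,1,0,0,1,1,2,1,0]
Step 8: insert i at [0, 9, 11] -> counters=[2,1,1,1,3,4,1,3,1,1,0,2,1,2,1,0]
Step 9: insert f at [2, 6, 14] -> counters=[2,1,2,1,3,4,2,3,1,1,0,2,1,2,2,0]
Step 10: insert md at [4, 7, 12] -> counters=[2,1,2,1,4,4,2,4,1,1,0,2,2,2,2,0]
Step 11: insert md at [4, 7, 12] -> counters=[2,1,2,1,5,4,2,5,1,1,0,2,3,2,2,0]
Final counters=[2,1,2,1,5,4,2,5,1,1,0,2,3,2,2,0] -> 14 nonzero

Answer: 14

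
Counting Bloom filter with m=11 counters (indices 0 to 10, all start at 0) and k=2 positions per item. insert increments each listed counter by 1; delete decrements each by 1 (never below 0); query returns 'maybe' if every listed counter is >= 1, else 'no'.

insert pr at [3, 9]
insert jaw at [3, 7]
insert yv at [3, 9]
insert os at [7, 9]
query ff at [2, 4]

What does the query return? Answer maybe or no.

Answer: no

Derivation:
Step 1: insert pr at [3, 9] -> counters=[0,0,0,1,0,0,0,0,0,1,0]
Step 2: insert jaw at [3, 7] -> counters=[0,0,0,2,0,0,0,1,0,1,0]
Step 3: insert yv at [3, 9] -> counters=[0,0,0,3,0,0,0,1,0,2,0]
Step 4: insert os at [7, 9] -> counters=[0,0,0,3,0,0,0,2,0,3,0]
Query ff: check counters[2]=0 counters[4]=0 -> no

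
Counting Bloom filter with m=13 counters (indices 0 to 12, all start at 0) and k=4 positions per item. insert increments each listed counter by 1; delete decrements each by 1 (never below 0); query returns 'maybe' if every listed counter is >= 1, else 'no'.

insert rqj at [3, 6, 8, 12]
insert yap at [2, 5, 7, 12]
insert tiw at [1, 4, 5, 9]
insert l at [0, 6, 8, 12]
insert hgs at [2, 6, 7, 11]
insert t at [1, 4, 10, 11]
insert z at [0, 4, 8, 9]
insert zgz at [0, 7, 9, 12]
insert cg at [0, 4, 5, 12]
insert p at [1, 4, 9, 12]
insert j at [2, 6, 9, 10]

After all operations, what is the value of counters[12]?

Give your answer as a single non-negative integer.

Answer: 6

Derivation:
Step 1: insert rqj at [3, 6, 8, 12] -> counters=[0,0,0,1,0,0,1,0,1,0,0,0,1]
Step 2: insert yap at [2, 5, 7, 12] -> counters=[0,0,1,1,0,1,1,1,1,0,0,0,2]
Step 3: insert tiw at [1, 4, 5, 9] -> counters=[0,1,1,1,1,2,1,1,1,1,0,0,2]
Step 4: insert l at [0, 6, 8, 12] -> counters=[1,1,1,1,1,2,2,1,2,1,0,0,3]
Step 5: insert hgs at [2, 6, 7, 11] -> counters=[1,1,2,1,1,2,3,2,2,1,0,1,3]
Step 6: insert t at [1, 4, 10, 11] -> counters=[1,2,2,1,2,2,3,2,2,1,1,2,3]
Step 7: insert z at [0, 4, 8, 9] -> counters=[2,2,2,1,3,2,3,2,3,2,1,2,3]
Step 8: insert zgz at [0, 7, 9, 12] -> counters=[3,2,2,1,3,2,3,3,3,3,1,2,4]
Step 9: insert cg at [0, 4, 5, 12] -> counters=[4,2,2,1,4,3,3,3,3,3,1,2,5]
Step 10: insert p at [1, 4, 9, 12] -> counters=[4,3,2,1,5,3,3,3,3,4,1,2,6]
Step 11: insert j at [2, 6, 9, 10] -> counters=[4,3,3,1,5,3,4,3,3,5,2,2,6]
Final counters=[4,3,3,1,5,3,4,3,3,5,2,2,6] -> counters[12]=6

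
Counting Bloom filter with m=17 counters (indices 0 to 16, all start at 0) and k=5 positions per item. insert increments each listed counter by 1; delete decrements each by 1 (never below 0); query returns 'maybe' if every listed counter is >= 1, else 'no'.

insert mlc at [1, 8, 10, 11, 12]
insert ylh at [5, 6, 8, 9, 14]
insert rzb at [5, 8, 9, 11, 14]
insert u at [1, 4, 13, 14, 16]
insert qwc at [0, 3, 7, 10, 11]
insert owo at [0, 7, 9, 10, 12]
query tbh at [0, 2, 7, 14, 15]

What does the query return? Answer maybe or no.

Answer: no

Derivation:
Step 1: insert mlc at [1, 8, 10, 11, 12] -> counters=[0,1,0,0,0,0,0,0,1,0,1,1,1,0,0,0,0]
Step 2: insert ylh at [5, 6, 8, 9, 14] -> counters=[0,1,0,0,0,1,1,0,2,1,1,1,1,0,1,0,0]
Step 3: insert rzb at [5, 8, 9, 11, 14] -> counters=[0,1,0,0,0,2,1,0,3,2,1,2,1,0,2,0,0]
Step 4: insert u at [1, 4, 13, 14, 16] -> counters=[0,2,0,0,1,2,1,0,3,2,1,2,1,1,3,0,1]
Step 5: insert qwc at [0, 3, 7, 10, 11] -> counters=[1,2,0,1,1,2,1,1,3,2,2,3,1,1,3,0,1]
Step 6: insert owo at [0, 7, 9, 10, 12] -> counters=[2,2,0,1,1,2,1,2,3,3,3,3,2,1,3,0,1]
Query tbh: check counters[0]=2 counters[2]=0 counters[7]=2 counters[14]=3 counters[15]=0 -> no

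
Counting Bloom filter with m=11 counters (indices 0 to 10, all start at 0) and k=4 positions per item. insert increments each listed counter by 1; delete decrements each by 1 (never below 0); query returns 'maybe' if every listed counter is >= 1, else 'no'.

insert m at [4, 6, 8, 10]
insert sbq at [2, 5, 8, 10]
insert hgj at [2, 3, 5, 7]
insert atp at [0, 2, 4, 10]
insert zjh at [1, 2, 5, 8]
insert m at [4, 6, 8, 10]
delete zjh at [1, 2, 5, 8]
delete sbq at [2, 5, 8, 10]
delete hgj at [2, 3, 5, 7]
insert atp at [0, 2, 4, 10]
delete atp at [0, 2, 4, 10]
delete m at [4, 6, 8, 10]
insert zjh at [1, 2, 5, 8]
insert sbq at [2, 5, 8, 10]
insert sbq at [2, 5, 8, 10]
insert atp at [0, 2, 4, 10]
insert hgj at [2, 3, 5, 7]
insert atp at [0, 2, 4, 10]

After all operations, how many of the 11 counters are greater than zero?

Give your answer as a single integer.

Answer: 10

Derivation:
Step 1: insert m at [4, 6, 8, 10] -> counters=[0,0,0,0,1,0,1,0,1,0,1]
Step 2: insert sbq at [2, 5, 8, 10] -> counters=[0,0,1,0,1,1,1,0,2,0,2]
Step 3: insert hgj at [2, 3, 5, 7] -> counters=[0,0,2,1,1,2,1,1,2,0,2]
Step 4: insert atp at [0, 2, 4, 10] -> counters=[1,0,3,1,2,2,1,1,2,0,3]
Step 5: insert zjh at [1, 2, 5, 8] -> counters=[1,1,4,1,2,3,1,1,3,0,3]
Step 6: insert m at [4, 6, 8, 10] -> counters=[1,1,4,1,3,3,2,1,4,0,4]
Step 7: delete zjh at [1, 2, 5, 8] -> counters=[1,0,3,1,3,2,2,1,3,0,4]
Step 8: delete sbq at [2, 5, 8, 10] -> counters=[1,0,2,1,3,1,2,1,2,0,3]
Step 9: delete hgj at [2, 3, 5, 7] -> counters=[1,0,1,0,3,0,2,0,2,0,3]
Step 10: insert atp at [0, 2, 4, 10] -> counters=[2,0,2,0,4,0,2,0,2,0,4]
Step 11: delete atp at [0, 2, 4, 10] -> counters=[1,0,1,0,3,0,2,0,2,0,3]
Step 12: delete m at [4, 6, 8, 10] -> counters=[1,0,1,0,2,0,1,0,1,0,2]
Step 13: insert zjh at [1, 2, 5, 8] -> counters=[1,1,2,0,2,1,1,0,2,0,2]
Step 14: insert sbq at [2, 5, 8, 10] -> counters=[1,1,3,0,2,2,1,0,3,0,3]
Step 15: insert sbq at [2, 5, 8, 10] -> counters=[1,1,4,0,2,3,1,0,4,0,4]
Step 16: insert atp at [0, 2, 4, 10] -> counters=[2,1,5,0,3,3,1,0,4,0,5]
Step 17: insert hgj at [2, 3, 5, 7] -> counters=[2,1,6,1,3,4,1,1,4,0,5]
Step 18: insert atp at [0, 2, 4, 10] -> counters=[3,1,7,1,4,4,1,1,4,0,6]
Final counters=[3,1,7,1,4,4,1,1,4,0,6] -> 10 nonzero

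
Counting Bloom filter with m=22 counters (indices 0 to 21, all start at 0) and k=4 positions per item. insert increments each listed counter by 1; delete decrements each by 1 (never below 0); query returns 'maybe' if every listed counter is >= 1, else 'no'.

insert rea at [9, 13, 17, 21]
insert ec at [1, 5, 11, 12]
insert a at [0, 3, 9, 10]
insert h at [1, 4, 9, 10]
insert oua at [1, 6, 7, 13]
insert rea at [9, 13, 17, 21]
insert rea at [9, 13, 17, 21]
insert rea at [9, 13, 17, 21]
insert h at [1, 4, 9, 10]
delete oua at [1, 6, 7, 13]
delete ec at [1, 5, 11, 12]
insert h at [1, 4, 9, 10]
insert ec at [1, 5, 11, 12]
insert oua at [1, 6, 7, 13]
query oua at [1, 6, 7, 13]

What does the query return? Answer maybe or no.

Answer: maybe

Derivation:
Step 1: insert rea at [9, 13, 17, 21] -> counters=[0,0,0,0,0,0,0,0,0,1,0,0,0,1,0,0,0,1,0,0,0,1]
Step 2: insert ec at [1, 5, 11, 12] -> counters=[0,1,0,0,0,1,0,0,0,1,0,1,1,1,0,0,0,1,0,0,0,1]
Step 3: insert a at [0, 3, 9, 10] -> counters=[1,1,0,1,0,1,0,0,0,2,1,1,1,1,0,0,0,1,0,0,0,1]
Step 4: insert h at [1, 4, 9, 10] -> counters=[1,2,0,1,1,1,0,0,0,3,2,1,1,1,0,0,0,1,0,0,0,1]
Step 5: insert oua at [1, 6, 7, 13] -> counters=[1,3,0,1,1,1,1,1,0,3,2,1,1,2,0,0,0,1,0,0,0,1]
Step 6: insert rea at [9, 13, 17, 21] -> counters=[1,3,0,1,1,1,1,1,0,4,2,1,1,3,0,0,0,2,0,0,0,2]
Step 7: insert rea at [9, 13, 17, 21] -> counters=[1,3,0,1,1,1,1,1,0,5,2,1,1,4,0,0,0,3,0,0,0,3]
Step 8: insert rea at [9, 13, 17, 21] -> counters=[1,3,0,1,1,1,1,1,0,6,2,1,1,5,0,0,0,4,0,0,0,4]
Step 9: insert h at [1, 4, 9, 10] -> counters=[1,4,0,1,2,1,1,1,0,7,3,1,1,5,0,0,0,4,0,0,0,4]
Step 10: delete oua at [1, 6, 7, 13] -> counters=[1,3,0,1,2,1,0,0,0,7,3,1,1,4,0,0,0,4,0,0,0,4]
Step 11: delete ec at [1, 5, 11, 12] -> counters=[1,2,0,1,2,0,0,0,0,7,3,0,0,4,0,0,0,4,0,0,0,4]
Step 12: insert h at [1, 4, 9, 10] -> counters=[1,3,0,1,3,0,0,0,0,8,4,0,0,4,0,0,0,4,0,0,0,4]
Step 13: insert ec at [1, 5, 11, 12] -> counters=[1,4,0,1,3,1,0,0,0,8,4,1,1,4,0,0,0,4,0,0,0,4]
Step 14: insert oua at [1, 6, 7, 13] -> counters=[1,5,0,1,3,1,1,1,0,8,4,1,1,5,0,0,0,4,0,0,0,4]
Query oua: check counters[1]=5 counters[6]=1 counters[7]=1 counters[13]=5 -> maybe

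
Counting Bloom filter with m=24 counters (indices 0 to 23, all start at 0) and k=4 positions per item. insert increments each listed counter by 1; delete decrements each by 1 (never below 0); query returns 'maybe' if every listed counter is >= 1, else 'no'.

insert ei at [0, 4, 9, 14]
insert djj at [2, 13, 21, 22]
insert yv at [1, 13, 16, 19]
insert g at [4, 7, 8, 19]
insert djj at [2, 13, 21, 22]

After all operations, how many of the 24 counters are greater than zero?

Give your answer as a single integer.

Answer: 13

Derivation:
Step 1: insert ei at [0, 4, 9, 14] -> counters=[1,0,0,0,1,0,0,0,0,1,0,0,0,0,1,0,0,0,0,0,0,0,0,0]
Step 2: insert djj at [2, 13, 21, 22] -> counters=[1,0,1,0,1,0,0,0,0,1,0,0,0,1,1,0,0,0,0,0,0,1,1,0]
Step 3: insert yv at [1, 13, 16, 19] -> counters=[1,1,1,0,1,0,0,0,0,1,0,0,0,2,1,0,1,0,0,1,0,1,1,0]
Step 4: insert g at [4, 7, 8, 19] -> counters=[1,1,1,0,2,0,0,1,1,1,0,0,0,2,1,0,1,0,0,2,0,1,1,0]
Step 5: insert djj at [2, 13, 21, 22] -> counters=[1,1,2,0,2,0,0,1,1,1,0,0,0,3,1,0,1,0,0,2,0,2,2,0]
Final counters=[1,1,2,0,2,0,0,1,1,1,0,0,0,3,1,0,1,0,0,2,0,2,2,0] -> 13 nonzero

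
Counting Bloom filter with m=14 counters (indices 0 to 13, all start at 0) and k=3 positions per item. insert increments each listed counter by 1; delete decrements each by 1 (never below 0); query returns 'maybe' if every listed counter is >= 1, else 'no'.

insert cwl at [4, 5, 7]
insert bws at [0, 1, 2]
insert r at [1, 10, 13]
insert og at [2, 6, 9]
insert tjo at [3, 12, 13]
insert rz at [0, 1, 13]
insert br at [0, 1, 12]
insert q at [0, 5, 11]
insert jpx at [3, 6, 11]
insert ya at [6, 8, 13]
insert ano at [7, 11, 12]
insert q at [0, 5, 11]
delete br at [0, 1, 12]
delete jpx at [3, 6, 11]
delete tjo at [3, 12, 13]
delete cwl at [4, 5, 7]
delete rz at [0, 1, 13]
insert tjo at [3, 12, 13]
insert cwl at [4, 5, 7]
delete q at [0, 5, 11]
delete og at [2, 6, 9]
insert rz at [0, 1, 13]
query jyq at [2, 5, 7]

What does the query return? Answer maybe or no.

Answer: maybe

Derivation:
Step 1: insert cwl at [4, 5, 7] -> counters=[0,0,0,0,1,1,0,1,0,0,0,0,0,0]
Step 2: insert bws at [0, 1, 2] -> counters=[1,1,1,0,1,1,0,1,0,0,0,0,0,0]
Step 3: insert r at [1, 10, 13] -> counters=[1,2,1,0,1,1,0,1,0,0,1,0,0,1]
Step 4: insert og at [2, 6, 9] -> counters=[1,2,2,0,1,1,1,1,0,1,1,0,0,1]
Step 5: insert tjo at [3, 12, 13] -> counters=[1,2,2,1,1,1,1,1,0,1,1,0,1,2]
Step 6: insert rz at [0, 1, 13] -> counters=[2,3,2,1,1,1,1,1,0,1,1,0,1,3]
Step 7: insert br at [0, 1, 12] -> counters=[3,4,2,1,1,1,1,1,0,1,1,0,2,3]
Step 8: insert q at [0, 5, 11] -> counters=[4,4,2,1,1,2,1,1,0,1,1,1,2,3]
Step 9: insert jpx at [3, 6, 11] -> counters=[4,4,2,2,1,2,2,1,0,1,1,2,2,3]
Step 10: insert ya at [6, 8, 13] -> counters=[4,4,2,2,1,2,3,1,1,1,1,2,2,4]
Step 11: insert ano at [7, 11, 12] -> counters=[4,4,2,2,1,2,3,2,1,1,1,3,3,4]
Step 12: insert q at [0, 5, 11] -> counters=[5,4,2,2,1,3,3,2,1,1,1,4,3,4]
Step 13: delete br at [0, 1, 12] -> counters=[4,3,2,2,1,3,3,2,1,1,1,4,2,4]
Step 14: delete jpx at [3, 6, 11] -> counters=[4,3,2,1,1,3,2,2,1,1,1,3,2,4]
Step 15: delete tjo at [3, 12, 13] -> counters=[4,3,2,0,1,3,2,2,1,1,1,3,1,3]
Step 16: delete cwl at [4, 5, 7] -> counters=[4,3,2,0,0,2,2,1,1,1,1,3,1,3]
Step 17: delete rz at [0, 1, 13] -> counters=[3,2,2,0,0,2,2,1,1,1,1,3,1,2]
Step 18: insert tjo at [3, 12, 13] -> counters=[3,2,2,1,0,2,2,1,1,1,1,3,2,3]
Step 19: insert cwl at [4, 5, 7] -> counters=[3,2,2,1,1,3,2,2,1,1,1,3,2,3]
Step 20: delete q at [0, 5, 11] -> counters=[2,2,2,1,1,2,2,2,1,1,1,2,2,3]
Step 21: delete og at [2, 6, 9] -> counters=[2,2,1,1,1,2,1,2,1,0,1,2,2,3]
Step 22: insert rz at [0, 1, 13] -> counters=[3,3,1,1,1,2,1,2,1,0,1,2,2,4]
Query jyq: check counters[2]=1 counters[5]=2 counters[7]=2 -> maybe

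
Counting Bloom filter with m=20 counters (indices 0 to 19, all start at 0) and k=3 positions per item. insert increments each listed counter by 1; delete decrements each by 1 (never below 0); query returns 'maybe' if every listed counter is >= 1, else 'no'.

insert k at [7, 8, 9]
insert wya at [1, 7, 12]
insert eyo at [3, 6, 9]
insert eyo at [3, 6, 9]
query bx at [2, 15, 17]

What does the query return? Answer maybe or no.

Step 1: insert k at [7, 8, 9] -> counters=[0,0,0,0,0,0,0,1,1,1,0,0,0,0,0,0,0,0,0,0]
Step 2: insert wya at [1, 7, 12] -> counters=[0,1,0,0,0,0,0,2,1,1,0,0,1,0,0,0,0,0,0,0]
Step 3: insert eyo at [3, 6, 9] -> counters=[0,1,0,1,0,0,1,2,1,2,0,0,1,0,0,0,0,0,0,0]
Step 4: insert eyo at [3, 6, 9] -> counters=[0,1,0,2,0,0,2,2,1,3,0,0,1,0,0,0,0,0,0,0]
Query bx: check counters[2]=0 counters[15]=0 counters[17]=0 -> no

Answer: no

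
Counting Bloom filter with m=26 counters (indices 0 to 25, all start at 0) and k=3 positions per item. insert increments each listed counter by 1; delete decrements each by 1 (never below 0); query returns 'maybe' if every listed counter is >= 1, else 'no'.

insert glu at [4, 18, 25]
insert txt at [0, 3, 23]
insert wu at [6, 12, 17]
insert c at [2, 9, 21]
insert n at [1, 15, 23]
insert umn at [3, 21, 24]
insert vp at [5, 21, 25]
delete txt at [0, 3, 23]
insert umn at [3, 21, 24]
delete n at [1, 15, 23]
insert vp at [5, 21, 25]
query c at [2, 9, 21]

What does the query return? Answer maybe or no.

Answer: maybe

Derivation:
Step 1: insert glu at [4, 18, 25] -> counters=[0,0,0,0,1,0,0,0,0,0,0,0,0,0,0,0,0,0,1,0,0,0,0,0,0,1]
Step 2: insert txt at [0, 3, 23] -> counters=[1,0,0,1,1,0,0,0,0,0,0,0,0,0,0,0,0,0,1,0,0,0,0,1,0,1]
Step 3: insert wu at [6, 12, 17] -> counters=[1,0,0,1,1,0,1,0,0,0,0,0,1,0,0,0,0,1,1,0,0,0,0,1,0,1]
Step 4: insert c at [2, 9, 21] -> counters=[1,0,1,1,1,0,1,0,0,1,0,0,1,0,0,0,0,1,1,0,0,1,0,1,0,1]
Step 5: insert n at [1, 15, 23] -> counters=[1,1,1,1,1,0,1,0,0,1,0,0,1,0,0,1,0,1,1,0,0,1,0,2,0,1]
Step 6: insert umn at [3, 21, 24] -> counters=[1,1,1,2,1,0,1,0,0,1,0,0,1,0,0,1,0,1,1,0,0,2,0,2,1,1]
Step 7: insert vp at [5, 21, 25] -> counters=[1,1,1,2,1,1,1,0,0,1,0,0,1,0,0,1,0,1,1,0,0,3,0,2,1,2]
Step 8: delete txt at [0, 3, 23] -> counters=[0,1,1,1,1,1,1,0,0,1,0,0,1,0,0,1,0,1,1,0,0,3,0,1,1,2]
Step 9: insert umn at [3, 21, 24] -> counters=[0,1,1,2,1,1,1,0,0,1,0,0,1,0,0,1,0,1,1,0,0,4,0,1,2,2]
Step 10: delete n at [1, 15, 23] -> counters=[0,0,1,2,1,1,1,0,0,1,0,0,1,0,0,0,0,1,1,0,0,4,0,0,2,2]
Step 11: insert vp at [5, 21, 25] -> counters=[0,0,1,2,1,2,1,0,0,1,0,0,1,0,0,0,0,1,1,0,0,5,0,0,2,3]
Query c: check counters[2]=1 counters[9]=1 counters[21]=5 -> maybe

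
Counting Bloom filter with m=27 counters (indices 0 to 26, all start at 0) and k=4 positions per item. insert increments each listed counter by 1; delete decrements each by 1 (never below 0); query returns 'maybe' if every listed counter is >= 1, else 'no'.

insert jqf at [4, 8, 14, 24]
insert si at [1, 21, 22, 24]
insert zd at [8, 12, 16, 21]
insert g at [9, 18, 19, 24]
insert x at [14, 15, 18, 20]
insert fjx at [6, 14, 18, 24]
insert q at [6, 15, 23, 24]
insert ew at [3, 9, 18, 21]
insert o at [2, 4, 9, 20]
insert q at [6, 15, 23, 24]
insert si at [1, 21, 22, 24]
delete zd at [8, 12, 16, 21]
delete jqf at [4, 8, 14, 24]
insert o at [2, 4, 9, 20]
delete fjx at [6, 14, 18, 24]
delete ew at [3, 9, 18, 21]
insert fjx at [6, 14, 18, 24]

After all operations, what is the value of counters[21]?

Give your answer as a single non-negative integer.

Answer: 2

Derivation:
Step 1: insert jqf at [4, 8, 14, 24] -> counters=[0,0,0,0,1,0,0,0,1,0,0,0,0,0,1,0,0,0,0,0,0,0,0,0,1,0,0]
Step 2: insert si at [1, 21, 22, 24] -> counters=[0,1,0,0,1,0,0,0,1,0,0,0,0,0,1,0,0,0,0,0,0,1,1,0,2,0,0]
Step 3: insert zd at [8, 12, 16, 21] -> counters=[0,1,0,0,1,0,0,0,2,0,0,0,1,0,1,0,1,0,0,0,0,2,1,0,2,0,0]
Step 4: insert g at [9, 18, 19, 24] -> counters=[0,1,0,0,1,0,0,0,2,1,0,0,1,0,1,0,1,0,1,1,0,2,1,0,3,0,0]
Step 5: insert x at [14, 15, 18, 20] -> counters=[0,1,0,0,1,0,0,0,2,1,0,0,1,0,2,1,1,0,2,1,1,2,1,0,3,0,0]
Step 6: insert fjx at [6, 14, 18, 24] -> counters=[0,1,0,0,1,0,1,0,2,1,0,0,1,0,3,1,1,0,3,1,1,2,1,0,4,0,0]
Step 7: insert q at [6, 15, 23, 24] -> counters=[0,1,0,0,1,0,2,0,2,1,0,0,1,0,3,2,1,0,3,1,1,2,1,1,5,0,0]
Step 8: insert ew at [3, 9, 18, 21] -> counters=[0,1,0,1,1,0,2,0,2,2,0,0,1,0,3,2,1,0,4,1,1,3,1,1,5,0,0]
Step 9: insert o at [2, 4, 9, 20] -> counters=[0,1,1,1,2,0,2,0,2,3,0,0,1,0,3,2,1,0,4,1,2,3,1,1,5,0,0]
Step 10: insert q at [6, 15, 23, 24] -> counters=[0,1,1,1,2,0,3,0,2,3,0,0,1,0,3,3,1,0,4,1,2,3,1,2,6,0,0]
Step 11: insert si at [1, 21, 22, 24] -> counters=[0,2,1,1,2,0,3,0,2,3,0,0,1,0,3,3,1,0,4,1,2,4,2,2,7,0,0]
Step 12: delete zd at [8, 12, 16, 21] -> counters=[0,2,1,1,2,0,3,0,1,3,0,0,0,0,3,3,0,0,4,1,2,3,2,2,7,0,0]
Step 13: delete jqf at [4, 8, 14, 24] -> counters=[0,2,1,1,1,0,3,0,0,3,0,0,0,0,2,3,0,0,4,1,2,3,2,2,6,0,0]
Step 14: insert o at [2, 4, 9, 20] -> counters=[0,2,2,1,2,0,3,0,0,4,0,0,0,0,2,3,0,0,4,1,3,3,2,2,6,0,0]
Step 15: delete fjx at [6, 14, 18, 24] -> counters=[0,2,2,1,2,0,2,0,0,4,0,0,0,0,1,3,0,0,3,1,3,3,2,2,5,0,0]
Step 16: delete ew at [3, 9, 18, 21] -> counters=[0,2,2,0,2,0,2,0,0,3,0,0,0,0,1,3,0,0,2,1,3,2,2,2,5,0,0]
Step 17: insert fjx at [6, 14, 18, 24] -> counters=[0,2,2,0,2,0,3,0,0,3,0,0,0,0,2,3,0,0,3,1,3,2,2,2,6,0,0]
Final counters=[0,2,2,0,2,0,3,0,0,3,0,0,0,0,2,3,0,0,3,1,3,2,2,2,6,0,0] -> counters[21]=2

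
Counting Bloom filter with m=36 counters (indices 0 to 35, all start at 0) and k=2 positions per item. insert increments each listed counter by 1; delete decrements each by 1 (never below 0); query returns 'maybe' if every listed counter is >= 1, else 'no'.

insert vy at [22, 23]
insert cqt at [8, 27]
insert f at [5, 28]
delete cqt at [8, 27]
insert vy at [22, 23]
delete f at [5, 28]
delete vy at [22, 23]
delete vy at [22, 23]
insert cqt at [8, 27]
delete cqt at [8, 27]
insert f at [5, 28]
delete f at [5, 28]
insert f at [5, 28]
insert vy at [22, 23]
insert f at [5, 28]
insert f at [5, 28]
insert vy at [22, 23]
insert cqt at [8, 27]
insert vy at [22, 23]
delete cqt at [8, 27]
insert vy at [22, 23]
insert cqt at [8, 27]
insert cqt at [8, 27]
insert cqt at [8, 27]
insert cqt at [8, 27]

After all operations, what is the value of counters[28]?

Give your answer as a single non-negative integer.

Answer: 3

Derivation:
Step 1: insert vy at [22, 23] -> counters=[0,0,0,0,0,0,0,0,0,0,0,0,0,0,0,0,0,0,0,0,0,0,1,1,0,0,0,0,0,0,0,0,0,0,0,0]
Step 2: insert cqt at [8, 27] -> counters=[0,0,0,0,0,0,0,0,1,0,0,0,0,0,0,0,0,0,0,0,0,0,1,1,0,0,0,1,0,0,0,0,0,0,0,0]
Step 3: insert f at [5, 28] -> counters=[0,0,0,0,0,1,0,0,1,0,0,0,0,0,0,0,0,0,0,0,0,0,1,1,0,0,0,1,1,0,0,0,0,0,0,0]
Step 4: delete cqt at [8, 27] -> counters=[0,0,0,0,0,1,0,0,0,0,0,0,0,0,0,0,0,0,0,0,0,0,1,1,0,0,0,0,1,0,0,0,0,0,0,0]
Step 5: insert vy at [22, 23] -> counters=[0,0,0,0,0,1,0,0,0,0,0,0,0,0,0,0,0,0,0,0,0,0,2,2,0,0,0,0,1,0,0,0,0,0,0,0]
Step 6: delete f at [5, 28] -> counters=[0,0,0,0,0,0,0,0,0,0,0,0,0,0,0,0,0,0,0,0,0,0,2,2,0,0,0,0,0,0,0,0,0,0,0,0]
Step 7: delete vy at [22, 23] -> counters=[0,0,0,0,0,0,0,0,0,0,0,0,0,0,0,0,0,0,0,0,0,0,1,1,0,0,0,0,0,0,0,0,0,0,0,0]
Step 8: delete vy at [22, 23] -> counters=[0,0,0,0,0,0,0,0,0,0,0,0,0,0,0,0,0,0,0,0,0,0,0,0,0,0,0,0,0,0,0,0,0,0,0,0]
Step 9: insert cqt at [8, 27] -> counters=[0,0,0,0,0,0,0,0,1,0,0,0,0,0,0,0,0,0,0,0,0,0,0,0,0,0,0,1,0,0,0,0,0,0,0,0]
Step 10: delete cqt at [8, 27] -> counters=[0,0,0,0,0,0,0,0,0,0,0,0,0,0,0,0,0,0,0,0,0,0,0,0,0,0,0,0,0,0,0,0,0,0,0,0]
Step 11: insert f at [5, 28] -> counters=[0,0,0,0,0,1,0,0,0,0,0,0,0,0,0,0,0,0,0,0,0,0,0,0,0,0,0,0,1,0,0,0,0,0,0,0]
Step 12: delete f at [5, 28] -> counters=[0,0,0,0,0,0,0,0,0,0,0,0,0,0,0,0,0,0,0,0,0,0,0,0,0,0,0,0,0,0,0,0,0,0,0,0]
Step 13: insert f at [5, 28] -> counters=[0,0,0,0,0,1,0,0,0,0,0,0,0,0,0,0,0,0,0,0,0,0,0,0,0,0,0,0,1,0,0,0,0,0,0,0]
Step 14: insert vy at [22, 23] -> counters=[0,0,0,0,0,1,0,0,0,0,0,0,0,0,0,0,0,0,0,0,0,0,1,1,0,0,0,0,1,0,0,0,0,0,0,0]
Step 15: insert f at [5, 28] -> counters=[0,0,0,0,0,2,0,0,0,0,0,0,0,0,0,0,0,0,0,0,0,0,1,1,0,0,0,0,2,0,0,0,0,0,0,0]
Step 16: insert f at [5, 28] -> counters=[0,0,0,0,0,3,0,0,0,0,0,0,0,0,0,0,0,0,0,0,0,0,1,1,0,0,0,0,3,0,0,0,0,0,0,0]
Step 17: insert vy at [22, 23] -> counters=[0,0,0,0,0,3,0,0,0,0,0,0,0,0,0,0,0,0,0,0,0,0,2,2,0,0,0,0,3,0,0,0,0,0,0,0]
Step 18: insert cqt at [8, 27] -> counters=[0,0,0,0,0,3,0,0,1,0,0,0,0,0,0,0,0,0,0,0,0,0,2,2,0,0,0,1,3,0,0,0,0,0,0,0]
Step 19: insert vy at [22, 23] -> counters=[0,0,0,0,0,3,0,0,1,0,0,0,0,0,0,0,0,0,0,0,0,0,3,3,0,0,0,1,3,0,0,0,0,0,0,0]
Step 20: delete cqt at [8, 27] -> counters=[0,0,0,0,0,3,0,0,0,0,0,0,0,0,0,0,0,0,0,0,0,0,3,3,0,0,0,0,3,0,0,0,0,0,0,0]
Step 21: insert vy at [22, 23] -> counters=[0,0,0,0,0,3,0,0,0,0,0,0,0,0,0,0,0,0,0,0,0,0,4,4,0,0,0,0,3,0,0,0,0,0,0,0]
Step 22: insert cqt at [8, 27] -> counters=[0,0,0,0,0,3,0,0,1,0,0,0,0,0,0,0,0,0,0,0,0,0,4,4,0,0,0,1,3,0,0,0,0,0,0,0]
Step 23: insert cqt at [8, 27] -> counters=[0,0,0,0,0,3,0,0,2,0,0,0,0,0,0,0,0,0,0,0,0,0,4,4,0,0,0,2,3,0,0,0,0,0,0,0]
Step 24: insert cqt at [8, 27] -> counters=[0,0,0,0,0,3,0,0,3,0,0,0,0,0,0,0,0,0,0,0,0,0,4,4,0,0,0,3,3,0,0,0,0,0,0,0]
Step 25: insert cqt at [8, 27] -> counters=[0,0,0,0,0,3,0,0,4,0,0,0,0,0,0,0,0,0,0,0,0,0,4,4,0,0,0,4,3,0,0,0,0,0,0,0]
Final counters=[0,0,0,0,0,3,0,0,4,0,0,0,0,0,0,0,0,0,0,0,0,0,4,4,0,0,0,4,3,0,0,0,0,0,0,0] -> counters[28]=3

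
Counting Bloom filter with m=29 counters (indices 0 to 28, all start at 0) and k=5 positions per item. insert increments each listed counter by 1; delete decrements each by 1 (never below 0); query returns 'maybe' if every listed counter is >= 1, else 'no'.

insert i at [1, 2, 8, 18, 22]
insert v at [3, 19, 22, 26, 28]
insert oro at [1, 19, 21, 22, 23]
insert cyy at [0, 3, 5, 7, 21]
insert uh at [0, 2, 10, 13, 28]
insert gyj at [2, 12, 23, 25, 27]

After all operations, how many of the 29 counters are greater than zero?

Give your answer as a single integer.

Step 1: insert i at [1, 2, 8, 18, 22] -> counters=[0,1,1,0,0,0,0,0,1,0,0,0,0,0,0,0,0,0,1,0,0,0,1,0,0,0,0,0,0]
Step 2: insert v at [3, 19, 22, 26, 28] -> counters=[0,1,1,1,0,0,0,0,1,0,0,0,0,0,0,0,0,0,1,1,0,0,2,0,0,0,1,0,1]
Step 3: insert oro at [1, 19, 21, 22, 23] -> counters=[0,2,1,1,0,0,0,0,1,0,0,0,0,0,0,0,0,0,1,2,0,1,3,1,0,0,1,0,1]
Step 4: insert cyy at [0, 3, 5, 7, 21] -> counters=[1,2,1,2,0,1,0,1,1,0,0,0,0,0,0,0,0,0,1,2,0,2,3,1,0,0,1,0,1]
Step 5: insert uh at [0, 2, 10, 13, 28] -> counters=[2,2,2,2,0,1,0,1,1,0,1,0,0,1,0,0,0,0,1,2,0,2,3,1,0,0,1,0,2]
Step 6: insert gyj at [2, 12, 23, 25, 27] -> counters=[2,2,3,2,0,1,0,1,1,0,1,0,1,1,0,0,0,0,1,2,0,2,3,2,0,1,1,1,2]
Final counters=[2,2,3,2,0,1,0,1,1,0,1,0,1,1,0,0,0,0,1,2,0,2,3,2,0,1,1,1,2] -> 19 nonzero

Answer: 19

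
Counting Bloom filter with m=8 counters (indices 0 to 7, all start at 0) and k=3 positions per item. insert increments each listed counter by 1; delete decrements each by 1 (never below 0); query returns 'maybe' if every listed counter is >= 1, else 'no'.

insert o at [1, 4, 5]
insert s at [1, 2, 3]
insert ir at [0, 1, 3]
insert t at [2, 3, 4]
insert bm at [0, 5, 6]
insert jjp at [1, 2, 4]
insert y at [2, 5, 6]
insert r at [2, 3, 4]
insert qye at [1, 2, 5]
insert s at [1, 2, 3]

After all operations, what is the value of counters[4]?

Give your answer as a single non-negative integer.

Answer: 4

Derivation:
Step 1: insert o at [1, 4, 5] -> counters=[0,1,0,0,1,1,0,0]
Step 2: insert s at [1, 2, 3] -> counters=[0,2,1,1,1,1,0,0]
Step 3: insert ir at [0, 1, 3] -> counters=[1,3,1,2,1,1,0,0]
Step 4: insert t at [2, 3, 4] -> counters=[1,3,2,3,2,1,0,0]
Step 5: insert bm at [0, 5, 6] -> counters=[2,3,2,3,2,2,1,0]
Step 6: insert jjp at [1, 2, 4] -> counters=[2,4,3,3,3,2,1,0]
Step 7: insert y at [2, 5, 6] -> counters=[2,4,4,3,3,3,2,0]
Step 8: insert r at [2, 3, 4] -> counters=[2,4,5,4,4,3,2,0]
Step 9: insert qye at [1, 2, 5] -> counters=[2,5,6,4,4,4,2,0]
Step 10: insert s at [1, 2, 3] -> counters=[2,6,7,5,4,4,2,0]
Final counters=[2,6,7,5,4,4,2,0] -> counters[4]=4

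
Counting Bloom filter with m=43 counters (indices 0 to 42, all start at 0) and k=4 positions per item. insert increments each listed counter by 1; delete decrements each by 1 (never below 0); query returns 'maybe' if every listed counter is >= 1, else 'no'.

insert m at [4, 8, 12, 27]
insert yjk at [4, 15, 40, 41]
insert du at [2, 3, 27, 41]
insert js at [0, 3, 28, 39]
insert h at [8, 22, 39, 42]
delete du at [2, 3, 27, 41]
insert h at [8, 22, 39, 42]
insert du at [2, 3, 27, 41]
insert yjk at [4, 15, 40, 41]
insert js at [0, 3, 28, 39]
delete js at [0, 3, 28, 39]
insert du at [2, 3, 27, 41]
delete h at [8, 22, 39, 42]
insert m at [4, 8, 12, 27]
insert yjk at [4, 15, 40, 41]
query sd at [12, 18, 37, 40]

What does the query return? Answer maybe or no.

Answer: no

Derivation:
Step 1: insert m at [4, 8, 12, 27] -> counters=[0,0,0,0,1,0,0,0,1,0,0,0,1,0,0,0,0,0,0,0,0,0,0,0,0,0,0,1,0,0,0,0,0,0,0,0,0,0,0,0,0,0,0]
Step 2: insert yjk at [4, 15, 40, 41] -> counters=[0,0,0,0,2,0,0,0,1,0,0,0,1,0,0,1,0,0,0,0,0,0,0,0,0,0,0,1,0,0,0,0,0,0,0,0,0,0,0,0,1,1,0]
Step 3: insert du at [2, 3, 27, 41] -> counters=[0,0,1,1,2,0,0,0,1,0,0,0,1,0,0,1,0,0,0,0,0,0,0,0,0,0,0,2,0,0,0,0,0,0,0,0,0,0,0,0,1,2,0]
Step 4: insert js at [0, 3, 28, 39] -> counters=[1,0,1,2,2,0,0,0,1,0,0,0,1,0,0,1,0,0,0,0,0,0,0,0,0,0,0,2,1,0,0,0,0,0,0,0,0,0,0,1,1,2,0]
Step 5: insert h at [8, 22, 39, 42] -> counters=[1,0,1,2,2,0,0,0,2,0,0,0,1,0,0,1,0,0,0,0,0,0,1,0,0,0,0,2,1,0,0,0,0,0,0,0,0,0,0,2,1,2,1]
Step 6: delete du at [2, 3, 27, 41] -> counters=[1,0,0,1,2,0,0,0,2,0,0,0,1,0,0,1,0,0,0,0,0,0,1,0,0,0,0,1,1,0,0,0,0,0,0,0,0,0,0,2,1,1,1]
Step 7: insert h at [8, 22, 39, 42] -> counters=[1,0,0,1,2,0,0,0,3,0,0,0,1,0,0,1,0,0,0,0,0,0,2,0,0,0,0,1,1,0,0,0,0,0,0,0,0,0,0,3,1,1,2]
Step 8: insert du at [2, 3, 27, 41] -> counters=[1,0,1,2,2,0,0,0,3,0,0,0,1,0,0,1,0,0,0,0,0,0,2,0,0,0,0,2,1,0,0,0,0,0,0,0,0,0,0,3,1,2,2]
Step 9: insert yjk at [4, 15, 40, 41] -> counters=[1,0,1,2,3,0,0,0,3,0,0,0,1,0,0,2,0,0,0,0,0,0,2,0,0,0,0,2,1,0,0,0,0,0,0,0,0,0,0,3,2,3,2]
Step 10: insert js at [0, 3, 28, 39] -> counters=[2,0,1,3,3,0,0,0,3,0,0,0,1,0,0,2,0,0,0,0,0,0,2,0,0,0,0,2,2,0,0,0,0,0,0,0,0,0,0,4,2,3,2]
Step 11: delete js at [0, 3, 28, 39] -> counters=[1,0,1,2,3,0,0,0,3,0,0,0,1,0,0,2,0,0,0,0,0,0,2,0,0,0,0,2,1,0,0,0,0,0,0,0,0,0,0,3,2,3,2]
Step 12: insert du at [2, 3, 27, 41] -> counters=[1,0,2,3,3,0,0,0,3,0,0,0,1,0,0,2,0,0,0,0,0,0,2,0,0,0,0,3,1,0,0,0,0,0,0,0,0,0,0,3,2,4,2]
Step 13: delete h at [8, 22, 39, 42] -> counters=[1,0,2,3,3,0,0,0,2,0,0,0,1,0,0,2,0,0,0,0,0,0,1,0,0,0,0,3,1,0,0,0,0,0,0,0,0,0,0,2,2,4,1]
Step 14: insert m at [4, 8, 12, 27] -> counters=[1,0,2,3,4,0,0,0,3,0,0,0,2,0,0,2,0,0,0,0,0,0,1,0,0,0,0,4,1,0,0,0,0,0,0,0,0,0,0,2,2,4,1]
Step 15: insert yjk at [4, 15, 40, 41] -> counters=[1,0,2,3,5,0,0,0,3,0,0,0,2,0,0,3,0,0,0,0,0,0,1,0,0,0,0,4,1,0,0,0,0,0,0,0,0,0,0,2,3,5,1]
Query sd: check counters[12]=2 counters[18]=0 counters[37]=0 counters[40]=3 -> no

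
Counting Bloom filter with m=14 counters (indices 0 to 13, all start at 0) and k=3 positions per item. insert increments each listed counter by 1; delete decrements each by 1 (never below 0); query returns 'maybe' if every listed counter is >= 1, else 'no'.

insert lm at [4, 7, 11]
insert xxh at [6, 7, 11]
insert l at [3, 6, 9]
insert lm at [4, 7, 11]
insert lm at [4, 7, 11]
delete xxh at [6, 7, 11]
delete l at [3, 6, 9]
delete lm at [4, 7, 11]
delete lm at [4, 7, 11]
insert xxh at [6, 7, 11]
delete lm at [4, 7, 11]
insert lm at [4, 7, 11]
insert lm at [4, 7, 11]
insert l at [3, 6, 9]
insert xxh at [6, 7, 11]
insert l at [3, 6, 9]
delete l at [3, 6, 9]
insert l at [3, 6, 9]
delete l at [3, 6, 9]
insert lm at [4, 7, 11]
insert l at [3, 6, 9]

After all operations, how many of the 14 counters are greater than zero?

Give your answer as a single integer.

Answer: 6

Derivation:
Step 1: insert lm at [4, 7, 11] -> counters=[0,0,0,0,1,0,0,1,0,0,0,1,0,0]
Step 2: insert xxh at [6, 7, 11] -> counters=[0,0,0,0,1,0,1,2,0,0,0,2,0,0]
Step 3: insert l at [3, 6, 9] -> counters=[0,0,0,1,1,0,2,2,0,1,0,2,0,0]
Step 4: insert lm at [4, 7, 11] -> counters=[0,0,0,1,2,0,2,3,0,1,0,3,0,0]
Step 5: insert lm at [4, 7, 11] -> counters=[0,0,0,1,3,0,2,4,0,1,0,4,0,0]
Step 6: delete xxh at [6, 7, 11] -> counters=[0,0,0,1,3,0,1,3,0,1,0,3,0,0]
Step 7: delete l at [3, 6, 9] -> counters=[0,0,0,0,3,0,0,3,0,0,0,3,0,0]
Step 8: delete lm at [4, 7, 11] -> counters=[0,0,0,0,2,0,0,2,0,0,0,2,0,0]
Step 9: delete lm at [4, 7, 11] -> counters=[0,0,0,0,1,0,0,1,0,0,0,1,0,0]
Step 10: insert xxh at [6, 7, 11] -> counters=[0,0,0,0,1,0,1,2,0,0,0,2,0,0]
Step 11: delete lm at [4, 7, 11] -> counters=[0,0,0,0,0,0,1,1,0,0,0,1,0,0]
Step 12: insert lm at [4, 7, 11] -> counters=[0,0,0,0,1,0,1,2,0,0,0,2,0,0]
Step 13: insert lm at [4, 7, 11] -> counters=[0,0,0,0,2,0,1,3,0,0,0,3,0,0]
Step 14: insert l at [3, 6, 9] -> counters=[0,0,0,1,2,0,2,3,0,1,0,3,0,0]
Step 15: insert xxh at [6, 7, 11] -> counters=[0,0,0,1,2,0,3,4,0,1,0,4,0,0]
Step 16: insert l at [3, 6, 9] -> counters=[0,0,0,2,2,0,4,4,0,2,0,4,0,0]
Step 17: delete l at [3, 6, 9] -> counters=[0,0,0,1,2,0,3,4,0,1,0,4,0,0]
Step 18: insert l at [3, 6, 9] -> counters=[0,0,0,2,2,0,4,4,0,2,0,4,0,0]
Step 19: delete l at [3, 6, 9] -> counters=[0,0,0,1,2,0,3,4,0,1,0,4,0,0]
Step 20: insert lm at [4, 7, 11] -> counters=[0,0,0,1,3,0,3,5,0,1,0,5,0,0]
Step 21: insert l at [3, 6, 9] -> counters=[0,0,0,2,3,0,4,5,0,2,0,5,0,0]
Final counters=[0,0,0,2,3,0,4,5,0,2,0,5,0,0] -> 6 nonzero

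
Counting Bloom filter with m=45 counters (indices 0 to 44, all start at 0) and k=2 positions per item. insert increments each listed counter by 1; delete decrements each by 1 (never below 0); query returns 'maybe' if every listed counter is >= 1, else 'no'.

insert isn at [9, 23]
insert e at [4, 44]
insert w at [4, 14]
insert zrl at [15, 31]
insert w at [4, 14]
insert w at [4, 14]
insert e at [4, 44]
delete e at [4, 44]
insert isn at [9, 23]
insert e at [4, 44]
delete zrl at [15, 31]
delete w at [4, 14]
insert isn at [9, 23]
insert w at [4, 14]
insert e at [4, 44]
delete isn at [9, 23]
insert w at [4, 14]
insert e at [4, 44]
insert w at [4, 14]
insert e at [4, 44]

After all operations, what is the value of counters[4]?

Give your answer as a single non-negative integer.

Step 1: insert isn at [9, 23] -> counters=[0,0,0,0,0,0,0,0,0,1,0,0,0,0,0,0,0,0,0,0,0,0,0,1,0,0,0,0,0,0,0,0,0,0,0,0,0,0,0,0,0,0,0,0,0]
Step 2: insert e at [4, 44] -> counters=[0,0,0,0,1,0,0,0,0,1,0,0,0,0,0,0,0,0,0,0,0,0,0,1,0,0,0,0,0,0,0,0,0,0,0,0,0,0,0,0,0,0,0,0,1]
Step 3: insert w at [4, 14] -> counters=[0,0,0,0,2,0,0,0,0,1,0,0,0,0,1,0,0,0,0,0,0,0,0,1,0,0,0,0,0,0,0,0,0,0,0,0,0,0,0,0,0,0,0,0,1]
Step 4: insert zrl at [15, 31] -> counters=[0,0,0,0,2,0,0,0,0,1,0,0,0,0,1,1,0,0,0,0,0,0,0,1,0,0,0,0,0,0,0,1,0,0,0,0,0,0,0,0,0,0,0,0,1]
Step 5: insert w at [4, 14] -> counters=[0,0,0,0,3,0,0,0,0,1,0,0,0,0,2,1,0,0,0,0,0,0,0,1,0,0,0,0,0,0,0,1,0,0,0,0,0,0,0,0,0,0,0,0,1]
Step 6: insert w at [4, 14] -> counters=[0,0,0,0,4,0,0,0,0,1,0,0,0,0,3,1,0,0,0,0,0,0,0,1,0,0,0,0,0,0,0,1,0,0,0,0,0,0,0,0,0,0,0,0,1]
Step 7: insert e at [4, 44] -> counters=[0,0,0,0,5,0,0,0,0,1,0,0,0,0,3,1,0,0,0,0,0,0,0,1,0,0,0,0,0,0,0,1,0,0,0,0,0,0,0,0,0,0,0,0,2]
Step 8: delete e at [4, 44] -> counters=[0,0,0,0,4,0,0,0,0,1,0,0,0,0,3,1,0,0,0,0,0,0,0,1,0,0,0,0,0,0,0,1,0,0,0,0,0,0,0,0,0,0,0,0,1]
Step 9: insert isn at [9, 23] -> counters=[0,0,0,0,4,0,0,0,0,2,0,0,0,0,3,1,0,0,0,0,0,0,0,2,0,0,0,0,0,0,0,1,0,0,0,0,0,0,0,0,0,0,0,0,1]
Step 10: insert e at [4, 44] -> counters=[0,0,0,0,5,0,0,0,0,2,0,0,0,0,3,1,0,0,0,0,0,0,0,2,0,0,0,0,0,0,0,1,0,0,0,0,0,0,0,0,0,0,0,0,2]
Step 11: delete zrl at [15, 31] -> counters=[0,0,0,0,5,0,0,0,0,2,0,0,0,0,3,0,0,0,0,0,0,0,0,2,0,0,0,0,0,0,0,0,0,0,0,0,0,0,0,0,0,0,0,0,2]
Step 12: delete w at [4, 14] -> counters=[0,0,0,0,4,0,0,0,0,2,0,0,0,0,2,0,0,0,0,0,0,0,0,2,0,0,0,0,0,0,0,0,0,0,0,0,0,0,0,0,0,0,0,0,2]
Step 13: insert isn at [9, 23] -> counters=[0,0,0,0,4,0,0,0,0,3,0,0,0,0,2,0,0,0,0,0,0,0,0,3,0,0,0,0,0,0,0,0,0,0,0,0,0,0,0,0,0,0,0,0,2]
Step 14: insert w at [4, 14] -> counters=[0,0,0,0,5,0,0,0,0,3,0,0,0,0,3,0,0,0,0,0,0,0,0,3,0,0,0,0,0,0,0,0,0,0,0,0,0,0,0,0,0,0,0,0,2]
Step 15: insert e at [4, 44] -> counters=[0,0,0,0,6,0,0,0,0,3,0,0,0,0,3,0,0,0,0,0,0,0,0,3,0,0,0,0,0,0,0,0,0,0,0,0,0,0,0,0,0,0,0,0,3]
Step 16: delete isn at [9, 23] -> counters=[0,0,0,0,6,0,0,0,0,2,0,0,0,0,3,0,0,0,0,0,0,0,0,2,0,0,0,0,0,0,0,0,0,0,0,0,0,0,0,0,0,0,0,0,3]
Step 17: insert w at [4, 14] -> counters=[0,0,0,0,7,0,0,0,0,2,0,0,0,0,4,0,0,0,0,0,0,0,0,2,0,0,0,0,0,0,0,0,0,0,0,0,0,0,0,0,0,0,0,0,3]
Step 18: insert e at [4, 44] -> counters=[0,0,0,0,8,0,0,0,0,2,0,0,0,0,4,0,0,0,0,0,0,0,0,2,0,0,0,0,0,0,0,0,0,0,0,0,0,0,0,0,0,0,0,0,4]
Step 19: insert w at [4, 14] -> counters=[0,0,0,0,9,0,0,0,0,2,0,0,0,0,5,0,0,0,0,0,0,0,0,2,0,0,0,0,0,0,0,0,0,0,0,0,0,0,0,0,0,0,0,0,4]
Step 20: insert e at [4, 44] -> counters=[0,0,0,0,10,0,0,0,0,2,0,0,0,0,5,0,0,0,0,0,0,0,0,2,0,0,0,0,0,0,0,0,0,0,0,0,0,0,0,0,0,0,0,0,5]
Final counters=[0,0,0,0,10,0,0,0,0,2,0,0,0,0,5,0,0,0,0,0,0,0,0,2,0,0,0,0,0,0,0,0,0,0,0,0,0,0,0,0,0,0,0,0,5] -> counters[4]=10

Answer: 10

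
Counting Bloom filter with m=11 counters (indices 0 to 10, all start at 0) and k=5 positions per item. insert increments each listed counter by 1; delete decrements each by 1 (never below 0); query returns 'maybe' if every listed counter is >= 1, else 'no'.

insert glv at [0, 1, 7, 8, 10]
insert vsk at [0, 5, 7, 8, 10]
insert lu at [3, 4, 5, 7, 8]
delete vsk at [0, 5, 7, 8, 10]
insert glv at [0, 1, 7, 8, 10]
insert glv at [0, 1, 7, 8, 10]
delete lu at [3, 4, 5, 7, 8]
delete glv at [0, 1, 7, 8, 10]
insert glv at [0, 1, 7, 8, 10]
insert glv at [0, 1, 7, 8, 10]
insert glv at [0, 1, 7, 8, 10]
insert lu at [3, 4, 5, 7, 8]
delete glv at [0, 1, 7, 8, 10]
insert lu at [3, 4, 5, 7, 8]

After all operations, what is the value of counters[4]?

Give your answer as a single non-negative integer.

Step 1: insert glv at [0, 1, 7, 8, 10] -> counters=[1,1,0,0,0,0,0,1,1,0,1]
Step 2: insert vsk at [0, 5, 7, 8, 10] -> counters=[2,1,0,0,0,1,0,2,2,0,2]
Step 3: insert lu at [3, 4, 5, 7, 8] -> counters=[2,1,0,1,1,2,0,3,3,0,2]
Step 4: delete vsk at [0, 5, 7, 8, 10] -> counters=[1,1,0,1,1,1,0,2,2,0,1]
Step 5: insert glv at [0, 1, 7, 8, 10] -> counters=[2,2,0,1,1,1,0,3,3,0,2]
Step 6: insert glv at [0, 1, 7, 8, 10] -> counters=[3,3,0,1,1,1,0,4,4,0,3]
Step 7: delete lu at [3, 4, 5, 7, 8] -> counters=[3,3,0,0,0,0,0,3,3,0,3]
Step 8: delete glv at [0, 1, 7, 8, 10] -> counters=[2,2,0,0,0,0,0,2,2,0,2]
Step 9: insert glv at [0, 1, 7, 8, 10] -> counters=[3,3,0,0,0,0,0,3,3,0,3]
Step 10: insert glv at [0, 1, 7, 8, 10] -> counters=[4,4,0,0,0,0,0,4,4,0,4]
Step 11: insert glv at [0, 1, 7, 8, 10] -> counters=[5,5,0,0,0,0,0,5,5,0,5]
Step 12: insert lu at [3, 4, 5, 7, 8] -> counters=[5,5,0,1,1,1,0,6,6,0,5]
Step 13: delete glv at [0, 1, 7, 8, 10] -> counters=[4,4,0,1,1,1,0,5,5,0,4]
Step 14: insert lu at [3, 4, 5, 7, 8] -> counters=[4,4,0,2,2,2,0,6,6,0,4]
Final counters=[4,4,0,2,2,2,0,6,6,0,4] -> counters[4]=2

Answer: 2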